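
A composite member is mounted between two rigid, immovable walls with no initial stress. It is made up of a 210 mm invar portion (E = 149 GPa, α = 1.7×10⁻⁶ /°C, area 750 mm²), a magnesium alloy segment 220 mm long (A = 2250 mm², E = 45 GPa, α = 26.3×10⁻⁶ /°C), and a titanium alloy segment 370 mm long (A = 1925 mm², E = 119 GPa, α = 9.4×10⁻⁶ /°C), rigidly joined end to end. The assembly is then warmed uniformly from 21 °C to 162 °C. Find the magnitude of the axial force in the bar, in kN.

With the walls removed the bar would change length by δ_free = Σ αᵢΔT Lᵢ = 1.7×10⁻⁶×141×210 + 26.3×10⁻⁶×141×220 + 9.4×10⁻⁶×141×370 = 1.357 mm.
Since the ends are fixed, an axial force P builds up, equal in every segment, with P · Σ Lᵢ/(AᵢEᵢ) = δ_free.
Σ Lᵢ/(AᵢEᵢ) = 210/(750×149×10³) + 220/(2250×45×10³) + 370/(1925×119×10³) = 5.667×10⁻⁶ mm/N.
Hence P = δ_free / Σ(L/AE) = 1.357/5.667×10⁻⁶ = 239.4 kN (compressive).

P ≈ 239 kN (compressive)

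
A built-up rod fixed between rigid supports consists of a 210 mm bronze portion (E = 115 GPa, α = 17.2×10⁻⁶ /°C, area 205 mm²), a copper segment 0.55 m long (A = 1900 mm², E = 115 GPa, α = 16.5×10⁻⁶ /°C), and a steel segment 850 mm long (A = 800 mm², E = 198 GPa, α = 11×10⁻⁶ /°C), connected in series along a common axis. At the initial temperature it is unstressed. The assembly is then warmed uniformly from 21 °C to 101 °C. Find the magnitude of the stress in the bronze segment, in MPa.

Free thermal expansion of the whole bar: Σ αᵢΔT Lᵢ = 17.2×10⁻⁶×80×210 + 16.5×10⁻⁶×80×550 + 11×10⁻⁶×80×850 = 1.763 mm.
Since the ends are fixed, an axial force P builds up, equal in every segment, with P · Σ Lᵢ/(AᵢEᵢ) = δ_free.
Σ Lᵢ/(AᵢEᵢ) = 210/(205×115×10³) + 550/(1900×115×10³) + 850/(800×198×10³) = 1.679×10⁻⁵ mm/N.
So P = 1.763 / 1.679×10⁻⁵ = 105 kN, compressive.
σ_{bronze} = P / A = 105000 / 205 = 512.2 MPa.

σ ≈ 512 MPa (compressive)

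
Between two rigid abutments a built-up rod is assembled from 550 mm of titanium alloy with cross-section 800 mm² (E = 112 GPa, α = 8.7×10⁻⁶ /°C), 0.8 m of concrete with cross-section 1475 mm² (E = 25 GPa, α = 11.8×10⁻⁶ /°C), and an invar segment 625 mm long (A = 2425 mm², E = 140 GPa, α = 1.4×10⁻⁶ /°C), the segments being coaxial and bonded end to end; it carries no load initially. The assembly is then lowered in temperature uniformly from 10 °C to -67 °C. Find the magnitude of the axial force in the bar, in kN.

P ≈ 39.2 kN (tensile)

With the walls removed the bar would change length by δ_free = Σ αᵢΔT Lᵢ = 8.7×10⁻⁶×77×550 + 11.8×10⁻⁶×77×800 + 1.4×10⁻⁶×77×625 = 1.163 mm.
Since the ends are fixed, an axial force P builds up, equal in every segment, with P · Σ Lᵢ/(AᵢEᵢ) = δ_free.
The series flexibility is Σ Lᵢ/(AᵢEᵢ) = 550/(800×112×10³) + 800/(1475×25×10³) + 625/(2425×140×10³) = 2.967×10⁻⁵ mm/N.
So P = 1.163 / 2.967×10⁻⁵ = 39.18 kN, tensile.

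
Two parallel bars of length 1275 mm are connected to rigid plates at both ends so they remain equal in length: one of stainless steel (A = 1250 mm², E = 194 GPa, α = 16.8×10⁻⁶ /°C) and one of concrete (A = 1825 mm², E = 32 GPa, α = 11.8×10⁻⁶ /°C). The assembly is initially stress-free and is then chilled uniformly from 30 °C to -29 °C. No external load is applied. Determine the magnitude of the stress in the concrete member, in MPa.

Equilibrium of a rigid end plate with no external load gives equal and opposite internal forces ±P in the two members. Since α_{stainless steel} > α_{concrete}, cooling drives the stainless steel into tension and the concrete into compression.
Equating the net (thermal + elastic) strains gives |α₁ − α₂|·ΔT = P·[1/(A₁E₁) + 1/(A₂E₂)].
|α₁ − α₂|·ΔT = 5×10⁻⁶ × 59 = 0.000295.
1/(A₁E₁) + 1/(A₂E₂) = 1/(1250×194×10³) + 1/(1825×32×10³) = 2.125×10⁻⁸ N⁻¹.
P = 0.000295 / 2.125×10⁻⁸ = 13880 N = 13.88 kN.
σ_{concrete} = P/A₂ = 13880/1825 = 7.608 MPa, compressive.

σ ≈ 7.61 MPa (compressive)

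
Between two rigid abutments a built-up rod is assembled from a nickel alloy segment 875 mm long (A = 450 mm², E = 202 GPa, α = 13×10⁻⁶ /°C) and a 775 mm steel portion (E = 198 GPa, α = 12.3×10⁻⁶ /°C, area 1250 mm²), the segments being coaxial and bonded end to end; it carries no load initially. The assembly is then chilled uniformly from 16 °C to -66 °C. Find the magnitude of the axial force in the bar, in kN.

With the walls removed the bar would change length by δ_free = Σ αᵢΔT Lᵢ = 13×10⁻⁶×82×875 + 12.3×10⁻⁶×82×775 = 1.714 mm.
The walls prevent any net length change, so an axial force P (same in every segment) develops. Compatibility: P · Σ Lᵢ/(AᵢEᵢ) = δ_free.
Σ Lᵢ/(AᵢEᵢ) = 875/(450×202×10³) + 775/(1250×198×10³) = 1.276×10⁻⁵ mm/N.
P = 1.714 / 1.276×10⁻⁵ = 134400 N = 134.4 kN, tensile.

P ≈ 134 kN (tensile)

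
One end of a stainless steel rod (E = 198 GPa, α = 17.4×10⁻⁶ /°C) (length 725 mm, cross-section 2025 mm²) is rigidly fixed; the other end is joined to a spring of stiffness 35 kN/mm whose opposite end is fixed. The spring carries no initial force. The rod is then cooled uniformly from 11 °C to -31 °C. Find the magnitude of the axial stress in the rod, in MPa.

Free thermal contraction: δ_free = αΔT L = 17.4×10⁻⁶ × 42 × 725 = 0.5298 mm.
Let P be the tensile force in the spring. The rod extends elastically by PL/(AE) and the spring stretches by P/k; together these equal δ_free.
So P = δ_free / [L/(AE) + 1/k] = 0.5298 / [ 725/(2025×198×10³) + 1/(35×10³) ].
P = 0.5298 / 3.038×10⁻⁵ = 17440 N.
σ = P/A = 17440/2025 = 8.612 MPa.

σ ≈ 8.61 MPa (tensile)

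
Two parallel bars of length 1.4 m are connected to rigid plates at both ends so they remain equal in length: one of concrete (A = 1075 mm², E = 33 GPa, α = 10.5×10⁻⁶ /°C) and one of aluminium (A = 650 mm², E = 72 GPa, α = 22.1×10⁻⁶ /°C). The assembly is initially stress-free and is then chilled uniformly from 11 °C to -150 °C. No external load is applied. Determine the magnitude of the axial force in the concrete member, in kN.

P ≈ 37.7 kN (compressive in the concrete)

Both members must finish at the same length. With the larger α, the aluminium tends to over-contract; the plates restrain it, putting the aluminium in tension and the concrete in compression. With no external load the two internal forces are equal and opposite, magnitude P.
Compatibility of the two members (thermal + elastic change equal): (α₁ − α₂)ΔT = P·[1/(A₁E₁) + 1/(A₂E₂)].
|α₁ − α₂|·ΔT = 11.6×10⁻⁶ × 161 = 0.001868.
1/(A₁E₁) + 1/(A₂E₂) = 1/(1075×33×10³) + 1/(650×72×10³) = 4.956×10⁻⁸ N⁻¹.
P = 0.001868 / 4.956×10⁻⁸ = 37690 N = 37.69 kN.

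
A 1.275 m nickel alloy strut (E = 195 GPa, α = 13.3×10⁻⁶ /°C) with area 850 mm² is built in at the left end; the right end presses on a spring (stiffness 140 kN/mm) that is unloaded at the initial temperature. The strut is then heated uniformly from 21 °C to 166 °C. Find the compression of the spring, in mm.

δ ≈ 1.18 mm

Free thermal expansion: δ_free = αΔT L = 13.3×10⁻⁶ × 145 × 1275 = 2.459 mm.
With a force P in the spring, the elastic change of the strut is PL/(AE) and that of the spring is P/k; compatibility requires their sum to equal δ_free.
So P = δ_free / [L/(AE) + 1/k] = 2.459 / [ 1275/(850×195×10³) + 1/(140×10³) ].
P = 2.459 / 1.484×10⁻⁵ = 165700 N.
Spring compression = P/k = 165700/(140×10³) = 1.184 mm.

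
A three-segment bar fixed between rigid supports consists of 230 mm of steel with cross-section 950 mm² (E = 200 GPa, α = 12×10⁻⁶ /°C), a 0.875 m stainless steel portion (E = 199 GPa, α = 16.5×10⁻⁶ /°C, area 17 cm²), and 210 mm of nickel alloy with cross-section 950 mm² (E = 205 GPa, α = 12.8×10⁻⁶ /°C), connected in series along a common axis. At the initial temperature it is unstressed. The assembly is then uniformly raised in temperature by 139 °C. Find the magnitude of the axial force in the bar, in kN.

If the supports were absent, the total length change would be Σ αᵢΔT Lᵢ = 12×10⁻⁶×139×230 + 16.5×10⁻⁶×139×875 + 12.8×10⁻⁶×139×210 = 2.764 mm.
The rigid supports impose zero overall length change; the single axial force P common to all segments must satisfy P Σ Lᵢ/(AᵢEᵢ) = δ_free.
Σ Lᵢ/(AᵢEᵢ) = 230/(950×200×10³) + 875/(1700×199×10³) + 210/(950×205×10³) = 4.875×10⁻⁶ mm/N.
P = 2.764 / 4.875×10⁻⁶ = 567000 N = 567 kN, compressive.

P ≈ 567 kN (compressive)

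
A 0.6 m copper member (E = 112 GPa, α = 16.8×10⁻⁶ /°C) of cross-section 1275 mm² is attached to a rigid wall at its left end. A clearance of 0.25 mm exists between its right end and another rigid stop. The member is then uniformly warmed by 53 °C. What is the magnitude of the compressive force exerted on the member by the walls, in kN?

P ≈ 67.6 kN

If the wall were absent the member would grow by αΔT L = 16.8×10⁻⁶ × 53 × 600 = 0.5342 mm.
The gap closes (δ_free > 0.25 mm) and the wall then resists a further 0.5342 − 0.25 = 0.2842 mm of expansion.
So σ = E(δ_free − g)/L = 112×10³ × 0.2842/600 = 53.06 MPa.
Force on the wall = σA = 53.06 × 1275 mm² = 67.65 kN.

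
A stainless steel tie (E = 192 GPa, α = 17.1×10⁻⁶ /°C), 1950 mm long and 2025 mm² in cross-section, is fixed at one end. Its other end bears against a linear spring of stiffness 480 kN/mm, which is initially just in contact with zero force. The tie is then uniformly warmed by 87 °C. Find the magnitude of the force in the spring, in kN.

The unrestrained thermal change is αΔT L = 17.1×10⁻⁶ × 87 × 1950 = 2.901 mm.
Let P be the compressive force at the spring. The tie shortens elastically by PL/(AE) and the spring compresses by P/k; together these equal δ_free.
P [ L/(AE) + 1/k ] = δ_free → P [ 1950/(2025×192×10³) + 1/(480×10³) ] = 2.901.
P = 2.901 / 7.099×10⁻⁶ = 408700 N.

P ≈ 409 kN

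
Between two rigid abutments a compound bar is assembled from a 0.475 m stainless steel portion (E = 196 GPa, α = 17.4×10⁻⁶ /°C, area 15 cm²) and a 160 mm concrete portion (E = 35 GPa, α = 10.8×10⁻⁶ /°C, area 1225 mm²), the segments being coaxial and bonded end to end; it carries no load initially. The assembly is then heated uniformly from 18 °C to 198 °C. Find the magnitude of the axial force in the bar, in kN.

P ≈ 336 kN (compressive)

If the supports were absent, the total length change would be Σ αᵢΔT Lᵢ = 17.4×10⁻⁶×180×475 + 10.8×10⁻⁶×180×160 = 1.799 mm.
Since the ends are fixed, an axial force P builds up, equal in every segment, with P · Σ Lᵢ/(AᵢEᵢ) = δ_free.
The series flexibility is Σ Lᵢ/(AᵢEᵢ) = 475/(1500×196×10³) + 160/(1225×35×10³) = 5.347×10⁻⁶ mm/N.
So P = 1.799 / 5.347×10⁻⁶ = 336.4 kN, compressive.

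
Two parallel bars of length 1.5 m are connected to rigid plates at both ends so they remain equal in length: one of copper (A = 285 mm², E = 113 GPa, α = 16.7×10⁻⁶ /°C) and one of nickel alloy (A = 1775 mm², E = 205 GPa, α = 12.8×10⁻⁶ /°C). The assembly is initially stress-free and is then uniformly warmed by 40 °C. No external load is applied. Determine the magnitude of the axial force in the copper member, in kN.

P ≈ 4.62 kN (compressive in the copper)

The copper has the larger α, so on heating it would change length more than the nickel alloy if both were free. The rigid plates force a common final length, so the copper is put into compression and the nickel alloy into tension, with equal and opposite forces P (no external load).
Equating the net (thermal + elastic) strains gives |α₁ − α₂|·ΔT = P·[1/(A₁E₁) + 1/(A₂E₂)].
|α₁ − α₂|·ΔT = 3.9×10⁻⁶ × 40 = 0.000156.
1/(A₁E₁) + 1/(A₂E₂) = 1/(285×113×10³) + 1/(1775×205×10³) = 3.38×10⁻⁸ N⁻¹.
P = 0.000156 / 3.38×10⁻⁸ = 4615 N = 4.615 kN.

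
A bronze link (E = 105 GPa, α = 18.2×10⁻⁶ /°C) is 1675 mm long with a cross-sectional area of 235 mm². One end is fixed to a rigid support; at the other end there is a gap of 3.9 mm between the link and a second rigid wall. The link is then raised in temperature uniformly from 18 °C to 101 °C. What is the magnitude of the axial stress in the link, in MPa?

If the wall were absent the link would grow by αΔT L = 18.2×10⁻⁶ × 83 × 1675 = 2.53 mm.
This is smaller than the 3.9 mm clearance, so the link expands freely without reaching the stop — the stress is zero.

σ ≈ 0 MPa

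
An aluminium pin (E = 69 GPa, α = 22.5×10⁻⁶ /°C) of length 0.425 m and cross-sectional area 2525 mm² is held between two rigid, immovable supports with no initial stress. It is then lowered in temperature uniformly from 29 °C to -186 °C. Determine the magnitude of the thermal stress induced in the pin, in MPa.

Because both ends are immovable the net strain is zero, and the suppressed thermal strain is αΔT = 22.5×10⁻⁶ × 215 = 4837.5×10⁻⁶.
Hence σ = E·αΔT = 69×10³ × 4837.5×10⁻⁶ = 333.8 MPa, tensile.

σ ≈ 334 MPa (tensile)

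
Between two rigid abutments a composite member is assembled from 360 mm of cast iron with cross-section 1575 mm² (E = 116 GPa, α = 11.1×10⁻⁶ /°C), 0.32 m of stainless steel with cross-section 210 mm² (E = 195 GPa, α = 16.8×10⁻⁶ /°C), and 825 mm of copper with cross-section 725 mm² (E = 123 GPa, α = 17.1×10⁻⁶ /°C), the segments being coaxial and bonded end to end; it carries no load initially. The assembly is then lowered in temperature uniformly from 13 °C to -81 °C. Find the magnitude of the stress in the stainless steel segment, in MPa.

σ ≈ 552 MPa (tensile)

With the walls removed the bar would change length by δ_free = Σ αᵢΔT Lᵢ = 11.1×10⁻⁶×94×360 + 16.8×10⁻⁶×94×320 + 17.1×10⁻⁶×94×825 = 2.207 mm.
The rigid supports impose zero overall length change; the single axial force P common to all segments must satisfy P Σ Lᵢ/(AᵢEᵢ) = δ_free.
Σ Lᵢ/(AᵢEᵢ) = 360/(1575×116×10³) + 320/(210×195×10³) + 825/(725×123×10³) = 1.904×10⁻⁵ mm/N.
So P = 2.207 / 1.904×10⁻⁵ = 115.9 kN, tensile.
σ_{stainless steel} = P / A = 115900 / 210 = 552.1 MPa.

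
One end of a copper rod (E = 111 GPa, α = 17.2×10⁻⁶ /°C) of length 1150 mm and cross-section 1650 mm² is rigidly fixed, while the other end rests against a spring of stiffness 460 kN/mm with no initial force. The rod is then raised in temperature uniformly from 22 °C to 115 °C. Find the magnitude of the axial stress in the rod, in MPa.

The unrestrained thermal change is αΔT L = 17.2×10⁻⁶ × 93 × 1150 = 1.84 mm.
Let P be the compressive force at the spring. The rod shortens elastically by PL/(AE) and the spring compresses by P/k; together these equal δ_free.
P [ L/(AE) + 1/k ] = δ_free → P [ 1150/(1650×111×10³) + 1/(460×10³) ] = 1.84.
P = 1.84 / 8.453×10⁻⁶ = 217600 N.
σ = P/A = 217600/1650 = 131.9 MPa.

σ ≈ 132 MPa (compressive)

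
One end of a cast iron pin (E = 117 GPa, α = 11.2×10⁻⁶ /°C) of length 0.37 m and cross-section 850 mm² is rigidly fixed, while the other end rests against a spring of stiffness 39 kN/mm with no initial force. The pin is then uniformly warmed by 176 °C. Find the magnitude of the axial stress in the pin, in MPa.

Free thermal expansion: δ_free = αΔT L = 11.2×10⁻⁶ × 176 × 370 = 0.7293 mm.
Let P be the compressive force at the spring. The pin shortens elastically by PL/(AE) and the spring compresses by P/k; together these equal δ_free.
P [ L/(AE) + 1/k ] = δ_free → P [ 370/(850×117×10³) + 1/(39×10³) ] = 0.7293.
P = 0.7293 / 2.936×10⁻⁵ = 24840 N.
σ = P/A = 24840/850 = 29.22 MPa.

σ ≈ 29.2 MPa (compressive)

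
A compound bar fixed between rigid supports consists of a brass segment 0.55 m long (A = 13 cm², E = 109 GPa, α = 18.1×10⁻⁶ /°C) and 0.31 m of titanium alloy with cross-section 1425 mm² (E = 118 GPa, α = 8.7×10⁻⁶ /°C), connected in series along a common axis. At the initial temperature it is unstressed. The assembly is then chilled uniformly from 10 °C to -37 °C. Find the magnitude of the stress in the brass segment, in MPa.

σ ≈ 79.9 MPa (tensile)

If the supports were absent, the total length change would be Σ αᵢΔT Lᵢ = 18.1×10⁻⁶×47×550 + 8.7×10⁻⁶×47×310 = 0.5946 mm.
The walls prevent any net length change, so an axial force P (same in every segment) develops. Compatibility: P · Σ Lᵢ/(AᵢEᵢ) = δ_free.
Σ Lᵢ/(AᵢEᵢ) = 550/(1300×109×10³) + 310/(1425×118×10³) = 5.725×10⁻⁶ mm/N.
So P = 0.5946 / 5.725×10⁻⁶ = 103.9 kN, tensile.
σ_{brass} = P / A = 103900 / 1300 = 79.9 MPa.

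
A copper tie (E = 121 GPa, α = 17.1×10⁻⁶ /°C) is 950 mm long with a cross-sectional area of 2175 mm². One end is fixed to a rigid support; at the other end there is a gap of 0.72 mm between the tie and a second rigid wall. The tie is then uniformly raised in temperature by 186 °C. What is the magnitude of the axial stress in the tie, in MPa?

Free thermal elongation = αΔT L = 17.1×10⁻⁶ × 186 × 950 = 3.022 mm.
This exceeds the 0.72 mm gap, so the wall pushes back. The portion of expansion that must be recovered elastically is δ_free − gap = 3.022 − 0.72 = 2.302 mm.
Compatibility: PL/(AE) = 2.302 mm, so σ = P/A = E × (2.302/950) = 293.1 MPa.

σ ≈ 293 MPa (compressive)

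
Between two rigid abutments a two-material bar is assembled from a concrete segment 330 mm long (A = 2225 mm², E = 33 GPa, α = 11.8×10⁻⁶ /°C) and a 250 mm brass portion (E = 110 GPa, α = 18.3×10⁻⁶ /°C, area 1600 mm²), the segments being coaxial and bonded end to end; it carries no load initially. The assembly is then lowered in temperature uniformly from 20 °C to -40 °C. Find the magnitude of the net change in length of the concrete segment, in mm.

|ΔL| ≈ 0.152 mm

Free thermal contraction of the whole bar: Σ αᵢΔT Lᵢ = 11.8×10⁻⁶×60×330 + 18.3×10⁻⁶×60×250 = 0.5081 mm.
The rigid supports impose zero overall length change; the single axial force P common to all segments must satisfy P Σ Lᵢ/(AᵢEᵢ) = δ_free.
The series flexibility is Σ Lᵢ/(AᵢEᵢ) = 330/(2225×33×10³) + 250/(1600×110×10³) = 5.915×10⁻⁶ mm/N.
Hence P = δ_free / Σ(L/AE) = 0.5081/5.915×10⁻⁶ = 85.91 kN (tensile).
For the concrete segment, free thermal change = 11.8×10⁻⁶×60×330 = 0.2336 mm and elastic change from P = 85910×330/(2225×33×10³) = 0.3861 mm; these oppose, so the net change is 0.152 mm (segment lengthens).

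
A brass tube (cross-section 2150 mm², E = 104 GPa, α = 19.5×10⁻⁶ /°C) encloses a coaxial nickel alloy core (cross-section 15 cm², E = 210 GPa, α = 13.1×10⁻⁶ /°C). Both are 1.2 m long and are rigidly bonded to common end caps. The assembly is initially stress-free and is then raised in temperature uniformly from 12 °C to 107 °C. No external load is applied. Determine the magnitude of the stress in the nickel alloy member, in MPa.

σ ≈ 53 MPa (tensile)

Equilibrium of a rigid end plate with no external load gives equal and opposite internal forces ±P in the two members. Since α_{brass} > α_{nickel alloy}, heating drives the brass into compression and the nickel alloy into tension.
Compatibility of the two members (thermal + elastic change equal): (α₁ − α₂)ΔT = P·[1/(A₁E₁) + 1/(A₂E₂)].
|α₁ − α₂|·ΔT = 6.4×10⁻⁶ × 95 = 0.000608.
1/(A₁E₁) + 1/(A₂E₂) = 1/(2150×104×10³) + 1/(1500×210×10³) = 7.647×10⁻⁹ N⁻¹.
So P = 0.000608 / 7.647×10⁻⁹ = 79.51 kN.
σ_{nickel alloy} = P/A₂ = 79510/1500 = 53.01 MPa, tensile.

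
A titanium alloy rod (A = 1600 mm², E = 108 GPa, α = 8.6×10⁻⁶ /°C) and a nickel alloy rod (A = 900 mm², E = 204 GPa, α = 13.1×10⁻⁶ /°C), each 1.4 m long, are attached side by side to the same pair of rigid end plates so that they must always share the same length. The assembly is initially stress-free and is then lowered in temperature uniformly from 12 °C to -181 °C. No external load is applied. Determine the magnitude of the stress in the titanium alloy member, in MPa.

σ ≈ 48.3 MPa (compressive)

Equilibrium of a rigid end plate with no external load gives equal and opposite internal forces ±P in the two members. Since α_{nickel alloy} > α_{titanium alloy}, cooling drives the nickel alloy into tension and the titanium alloy into compression.
Equating the net (thermal + elastic) strains gives |α₁ − α₂|·ΔT = P·[1/(A₁E₁) + 1/(A₂E₂)].
|α₁ − α₂|·ΔT = 4.5×10⁻⁶ × 193 = 0.0008685.
1/(A₁E₁) + 1/(A₂E₂) = 1/(1600×108×10³) + 1/(900×204×10³) = 1.123×10⁻⁸ N⁻¹.
P = 0.0008685 / 1.123×10⁻⁸ = 77310 N = 77.31 kN.
σ_{titanium alloy} = P/A₁ = 77310/1600 = 48.32 MPa, compressive.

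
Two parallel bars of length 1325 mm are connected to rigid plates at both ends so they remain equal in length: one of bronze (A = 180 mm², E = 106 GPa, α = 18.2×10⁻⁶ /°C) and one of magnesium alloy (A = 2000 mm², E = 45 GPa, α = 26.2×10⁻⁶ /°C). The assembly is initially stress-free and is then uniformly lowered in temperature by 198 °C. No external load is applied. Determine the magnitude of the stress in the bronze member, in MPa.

Equilibrium of a rigid end plate with no external load gives equal and opposite internal forces ±P in the two members. Since α_{magnesium alloy} > α_{bronze}, cooling drives the magnesium alloy into tension and the bronze into compression.
Setting the final lengths equal and cancelling L: (α₁ − α₂)ΔT = P/(A₁E₁) + P/(A₂E₂).
|α₁ − α₂|·ΔT = 8×10⁻⁶ × 198 = 0.001584.
1/(A₁E₁) + 1/(A₂E₂) = 1/(180×106×10³) + 1/(2000×45×10³) = 6.352×10⁻⁸ N⁻¹.
So P = 0.001584 / 6.352×10⁻⁸ = 24.94 kN.
σ_{bronze} = P/A₁ = 24940/180 = 138.5 MPa, compressive.

σ ≈ 139 MPa (compressive)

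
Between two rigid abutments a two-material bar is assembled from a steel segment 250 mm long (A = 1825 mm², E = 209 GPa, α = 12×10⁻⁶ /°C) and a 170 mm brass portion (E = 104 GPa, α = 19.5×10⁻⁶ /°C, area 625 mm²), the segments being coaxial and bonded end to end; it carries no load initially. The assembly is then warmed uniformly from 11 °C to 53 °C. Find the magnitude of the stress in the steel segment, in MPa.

σ ≈ 44.4 MPa (compressive)

If the supports were absent, the total length change would be Σ αᵢΔT Lᵢ = 12×10⁻⁶×42×250 + 19.5×10⁻⁶×42×170 = 0.2652 mm.
Since the ends are fixed, an axial force P builds up, equal in every segment, with P · Σ Lᵢ/(AᵢEᵢ) = δ_free.
The series flexibility is Σ Lᵢ/(AᵢEᵢ) = 250/(1825×209×10³) + 170/(625×104×10³) = 3.271×10⁻⁶ mm/N.
So P = 0.2652 / 3.271×10⁻⁶ = 81.09 kN, compressive.
σ_{steel} = P / A = 81090 / 1825 = 44.43 MPa.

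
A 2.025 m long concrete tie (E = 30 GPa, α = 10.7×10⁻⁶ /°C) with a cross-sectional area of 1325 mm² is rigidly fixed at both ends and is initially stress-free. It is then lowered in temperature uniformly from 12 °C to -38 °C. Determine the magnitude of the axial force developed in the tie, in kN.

P ≈ 21.3 kN (tensile)

The ends cannot move, so σ = EαΔT = 30×10³ × 10.7×10⁻⁶ × 50 = 16.05 MPa.
Axial force P = σA = 16.05 × 1325 = 21270 N = 21.27 kN, tensile.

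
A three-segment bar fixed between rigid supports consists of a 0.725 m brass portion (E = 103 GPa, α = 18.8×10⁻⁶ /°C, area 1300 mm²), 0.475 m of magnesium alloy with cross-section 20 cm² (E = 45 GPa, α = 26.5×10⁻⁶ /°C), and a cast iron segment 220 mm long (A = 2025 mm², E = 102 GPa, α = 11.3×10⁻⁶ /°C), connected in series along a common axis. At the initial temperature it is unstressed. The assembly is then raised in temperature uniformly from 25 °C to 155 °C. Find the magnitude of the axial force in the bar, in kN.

P ≈ 317 kN (compressive)

With the walls removed the bar would change length by δ_free = Σ αᵢΔT Lᵢ = 18.8×10⁻⁶×130×725 + 26.5×10⁻⁶×130×475 + 11.3×10⁻⁶×130×220 = 3.731 mm.
The walls prevent any net length change, so an axial force P (same in every segment) develops. Compatibility: P · Σ Lᵢ/(AᵢEᵢ) = δ_free.
The series flexibility is Σ Lᵢ/(AᵢEᵢ) = 725/(1300×103×10³) + 475/(2000×45×10³) + 220/(2025×102×10³) = 1.176×10⁻⁵ mm/N.
So P = 3.731 / 1.176×10⁻⁵ = 317.4 kN, compressive.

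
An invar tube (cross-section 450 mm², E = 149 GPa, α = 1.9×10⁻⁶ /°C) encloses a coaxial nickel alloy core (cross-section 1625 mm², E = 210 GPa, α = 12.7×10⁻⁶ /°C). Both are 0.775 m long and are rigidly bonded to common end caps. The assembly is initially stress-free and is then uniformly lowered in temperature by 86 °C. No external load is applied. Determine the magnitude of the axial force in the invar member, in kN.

P ≈ 52 kN (compressive in the invar)

The nickel alloy has the larger α, so on cooling it would change length more than the invar if both were free. The rigid plates force a common final length, so the nickel alloy is put into tension and the invar into compression, with equal and opposite forces P (no external load).
Equating the net (thermal + elastic) strains gives |α₁ − α₂|·ΔT = P·[1/(A₁E₁) + 1/(A₂E₂)].
|α₁ − α₂|·ΔT = 10.8×10⁻⁶ × 86 = 0.0009288.
1/(A₁E₁) + 1/(A₂E₂) = 1/(450×149×10³) + 1/(1625×210×10³) = 1.784×10⁻⁸ N⁻¹.
So P = 0.0009288 / 1.784×10⁻⁸ = 52.05 kN.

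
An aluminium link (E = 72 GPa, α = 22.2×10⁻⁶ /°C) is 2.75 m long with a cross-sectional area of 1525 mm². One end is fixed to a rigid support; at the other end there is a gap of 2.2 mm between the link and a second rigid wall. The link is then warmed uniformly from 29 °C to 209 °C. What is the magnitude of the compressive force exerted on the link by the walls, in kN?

P ≈ 351 kN

Free thermal elongation = αΔT L = 22.2×10⁻⁶ × 180 × 2750 = 10.99 mm.
After closing the 2.2 mm clearance, 10.99 − 2.2 = 8.789 mm of expansion remains to be suppressed by the wall.
So σ = E(δ_free − g)/L = 72×10³ × 8.789/2750 = 230.1 MPa.
P = σA = 230.1 × 1525 = 350.9 kN.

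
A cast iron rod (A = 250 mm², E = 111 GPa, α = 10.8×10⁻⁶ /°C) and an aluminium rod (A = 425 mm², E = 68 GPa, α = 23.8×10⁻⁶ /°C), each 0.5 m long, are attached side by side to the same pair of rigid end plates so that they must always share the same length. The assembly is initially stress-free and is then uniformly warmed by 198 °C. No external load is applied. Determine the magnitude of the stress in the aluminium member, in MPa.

σ ≈ 85.7 MPa (compressive)

Both members must finish at the same length. With the larger α, the aluminium tends to over-expand; the plates restrain it, putting the aluminium in compression and the cast iron in tension. With no external load the two internal forces are equal and opposite, magnitude P.
Setting the final lengths equal and cancelling L: (α₁ − α₂)ΔT = P/(A₁E₁) + P/(A₂E₂).
|α₁ − α₂|·ΔT = 13×10⁻⁶ × 198 = 0.002574.
1/(A₁E₁) + 1/(A₂E₂) = 1/(250×111×10³) + 1/(425×68×10³) = 7.064×10⁻⁸ N⁻¹.
So P = 0.002574 / 7.064×10⁻⁸ = 36.44 kN.
σ_{aluminium} = P/A₂ = 36440/425 = 85.74 MPa, compressive.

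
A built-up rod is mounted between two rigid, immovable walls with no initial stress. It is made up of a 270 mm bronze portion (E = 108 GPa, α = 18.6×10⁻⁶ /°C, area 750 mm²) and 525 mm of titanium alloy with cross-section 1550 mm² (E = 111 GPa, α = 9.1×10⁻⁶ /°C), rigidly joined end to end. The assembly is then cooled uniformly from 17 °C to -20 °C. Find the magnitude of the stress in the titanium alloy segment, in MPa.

With the walls removed the bar would change length by δ_free = Σ αᵢΔT Lᵢ = 18.6×10⁻⁶×37×270 + 9.1×10⁻⁶×37×525 = 0.3626 mm.
The rigid supports impose zero overall length change; the single axial force P common to all segments must satisfy P Σ Lᵢ/(AᵢEᵢ) = δ_free.
The series flexibility is Σ Lᵢ/(AᵢEᵢ) = 270/(750×108×10³) + 525/(1550×111×10³) = 6.385×10⁻⁶ mm/N.
P = 0.3626 / 6.385×10⁻⁶ = 56790 N = 56.79 kN, tensile.
σ_{titanium alloy} = P / A = 56790 / 1550 = 36.64 MPa.

σ ≈ 36.6 MPa (tensile)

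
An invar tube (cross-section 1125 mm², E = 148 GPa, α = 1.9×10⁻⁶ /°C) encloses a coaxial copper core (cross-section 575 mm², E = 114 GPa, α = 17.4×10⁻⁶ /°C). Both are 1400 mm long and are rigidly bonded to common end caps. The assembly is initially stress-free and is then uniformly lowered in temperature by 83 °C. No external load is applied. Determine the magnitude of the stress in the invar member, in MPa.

Equilibrium of a rigid end plate with no external load gives equal and opposite internal forces ±P in the two members. Since α_{copper} > α_{invar}, cooling drives the copper into tension and the invar into compression.
Setting the final lengths equal and cancelling L: (α₁ − α₂)ΔT = P/(A₁E₁) + P/(A₂E₂).
|α₁ − α₂|·ΔT = 15.5×10⁻⁶ × 83 = 0.001286.
1/(A₁E₁) + 1/(A₂E₂) = 1/(1125×148×10³) + 1/(575×114×10³) = 2.126×10⁻⁸ N⁻¹.
P = 0.001286 / 2.126×10⁻⁸ = 60510 N = 60.51 kN.
σ_{invar} = P/A₁ = 60510/1125 = 53.79 MPa, compressive.

σ ≈ 53.8 MPa (compressive)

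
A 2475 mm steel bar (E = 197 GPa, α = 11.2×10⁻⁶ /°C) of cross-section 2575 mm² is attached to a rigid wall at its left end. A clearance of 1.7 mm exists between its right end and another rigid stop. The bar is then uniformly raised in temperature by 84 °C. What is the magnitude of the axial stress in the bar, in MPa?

Free thermal elongation = αΔT L = 11.2×10⁻⁶ × 84 × 2475 = 2.328 mm.
The gap closes (δ_free > 1.7 mm) and the wall then resists a further 2.328 − 1.7 = 0.6285 mm of expansion.
Compatibility: PL/(AE) = 0.6285 mm, so σ = P/A = E × (0.6285/2475) = 50.02 MPa.

σ ≈ 50 MPa (compressive)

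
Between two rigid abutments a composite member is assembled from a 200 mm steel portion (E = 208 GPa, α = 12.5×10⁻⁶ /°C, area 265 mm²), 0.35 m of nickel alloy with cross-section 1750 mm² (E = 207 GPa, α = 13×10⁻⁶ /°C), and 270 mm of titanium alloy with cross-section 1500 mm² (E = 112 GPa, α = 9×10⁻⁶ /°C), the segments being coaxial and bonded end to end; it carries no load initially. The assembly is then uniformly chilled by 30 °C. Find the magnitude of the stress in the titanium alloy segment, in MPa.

With the walls removed the bar would change length by δ_free = Σ αᵢΔT Lᵢ = 12.5×10⁻⁶×30×200 + 13×10⁻⁶×30×350 + 9×10⁻⁶×30×270 = 0.2844 mm.
The rigid supports impose zero overall length change; the single axial force P common to all segments must satisfy P Σ Lᵢ/(AᵢEᵢ) = δ_free.
The series flexibility is Σ Lᵢ/(AᵢEᵢ) = 200/(265×208×10³) + 350/(1750×207×10³) + 270/(1500×112×10³) = 6.202×10⁻⁶ mm/N.
So P = 0.2844 / 6.202×10⁻⁶ = 45.86 kN, tensile.
σ_{titanium alloy} = P / A = 45860 / 1500 = 30.57 MPa.

σ ≈ 30.6 MPa (tensile)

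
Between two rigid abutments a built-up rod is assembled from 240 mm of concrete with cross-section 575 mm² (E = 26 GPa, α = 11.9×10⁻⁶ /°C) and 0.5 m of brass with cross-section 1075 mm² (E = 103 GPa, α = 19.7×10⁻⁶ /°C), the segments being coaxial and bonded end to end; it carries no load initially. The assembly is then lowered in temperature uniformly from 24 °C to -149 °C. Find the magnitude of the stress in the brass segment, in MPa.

σ ≈ 99.4 MPa (tensile)

Free thermal contraction of the whole bar: Σ αᵢΔT Lᵢ = 11.9×10⁻⁶×173×240 + 19.7×10⁻⁶×173×500 = 2.198 mm.
The walls prevent any net length change, so an axial force P (same in every segment) develops. Compatibility: P · Σ Lᵢ/(AᵢEᵢ) = δ_free.
Σ Lᵢ/(AᵢEᵢ) = 240/(575×26×10³) + 500/(1075×103×10³) = 2.057×10⁻⁵ mm/N.
So P = 2.198 / 2.057×10⁻⁵ = 106.9 kN, tensile.
σ_{brass} = P / A = 106900 / 1075 = 99.41 MPa.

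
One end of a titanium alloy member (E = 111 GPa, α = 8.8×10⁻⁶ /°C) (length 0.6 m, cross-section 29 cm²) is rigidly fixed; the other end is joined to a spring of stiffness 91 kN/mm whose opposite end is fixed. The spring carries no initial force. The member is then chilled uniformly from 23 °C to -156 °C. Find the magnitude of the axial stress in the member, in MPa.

If the spring were absent the member would shorten by αΔT L = 8.8×10⁻⁶ × 179 × 600 = 0.9451 mm.
With a force P in the spring, the elastic change of the member is PL/(AE) and that of the spring is P/k; compatibility requires their sum to equal δ_free.
So P = δ_free / [L/(AE) + 1/k] = 0.9451 / [ 600/(2900×111×10³) + 1/(91×10³) ].
P = 0.9451 / 1.285×10⁻⁵ = 73530 N.
σ = P/A = 73530/2900 = 25.36 MPa.

σ ≈ 25.4 MPa (tensile)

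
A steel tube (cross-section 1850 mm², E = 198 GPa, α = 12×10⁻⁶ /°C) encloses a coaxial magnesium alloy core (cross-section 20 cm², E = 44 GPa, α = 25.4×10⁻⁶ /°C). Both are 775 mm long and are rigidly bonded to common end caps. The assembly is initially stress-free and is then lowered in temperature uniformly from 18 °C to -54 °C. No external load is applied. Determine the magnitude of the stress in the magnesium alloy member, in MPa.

The magnesium alloy has the larger α, so on cooling it would change length more than the steel if both were free. The rigid plates force a common final length, so the magnesium alloy is put into tension and the steel into compression, with equal and opposite forces P (no external load).
Equating the net (thermal + elastic) strains gives |α₁ − α₂|·ΔT = P·[1/(A₁E₁) + 1/(A₂E₂)].
|α₁ − α₂|·ΔT = 13.4×10⁻⁶ × 72 = 0.0009648.
1/(A₁E₁) + 1/(A₂E₂) = 1/(1850×198×10³) + 1/(2000×44×10³) = 1.409×10⁻⁸ N⁻¹.
P = 0.0009648 / 1.409×10⁻⁸ = 68460 N = 68.46 kN.
σ_{magnesium alloy} = P/A₂ = 68460/2000 = 34.23 MPa, tensile.

σ ≈ 34.2 MPa (tensile)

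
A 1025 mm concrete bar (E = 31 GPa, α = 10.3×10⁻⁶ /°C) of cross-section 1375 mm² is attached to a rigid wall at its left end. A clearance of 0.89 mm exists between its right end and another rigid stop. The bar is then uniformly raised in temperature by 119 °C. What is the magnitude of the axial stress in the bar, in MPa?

If the wall were absent the bar would grow by αΔT L = 10.3×10⁻⁶ × 119 × 1025 = 1.256 mm.
This exceeds the 0.89 mm gap, so the wall pushes back. The portion of expansion that must be recovered elastically is δ_free − gap = 1.256 − 0.89 = 0.3663 mm.
That suppressed elongation corresponds to σ = E·Δ/L = 31×10³ × 0.3663/1025 = 11.08 MPa.

σ ≈ 11.1 MPa (compressive)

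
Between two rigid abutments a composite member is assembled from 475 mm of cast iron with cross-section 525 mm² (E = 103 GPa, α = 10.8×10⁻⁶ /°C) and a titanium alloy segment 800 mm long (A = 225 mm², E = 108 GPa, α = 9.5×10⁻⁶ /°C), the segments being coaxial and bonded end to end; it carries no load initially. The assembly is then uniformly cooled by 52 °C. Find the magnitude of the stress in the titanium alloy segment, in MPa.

σ ≈ 70.5 MPa (tensile)

With the walls removed the bar would change length by δ_free = Σ αᵢΔT Lᵢ = 10.8×10⁻⁶×52×475 + 9.5×10⁻⁶×52×800 = 0.662 mm.
Since the ends are fixed, an axial force P builds up, equal in every segment, with P · Σ Lᵢ/(AᵢEᵢ) = δ_free.
Σ Lᵢ/(AᵢEᵢ) = 475/(525×103×10³) + 800/(225×108×10³) = 4.171×10⁻⁵ mm/N.
So P = 0.662 / 4.171×10⁻⁵ = 15.87 kN, tensile.
σ_{titanium alloy} = P / A = 15870 / 225 = 70.54 MPa.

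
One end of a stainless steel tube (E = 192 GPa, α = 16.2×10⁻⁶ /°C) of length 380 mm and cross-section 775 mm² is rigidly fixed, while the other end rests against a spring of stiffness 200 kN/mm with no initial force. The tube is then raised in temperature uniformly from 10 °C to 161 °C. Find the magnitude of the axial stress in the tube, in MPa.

If the spring were absent the tube would lengthen by αΔT L = 16.2×10⁻⁶ × 151 × 380 = 0.9296 mm.
Let P be the compressive force at the spring. The tube shortens elastically by PL/(AE) and the spring compresses by P/k; together these equal δ_free.
P [ L/(AE) + 1/k ] = δ_free → P [ 380/(775×192×10³) + 1/(200×10³) ] = 0.9296.
P = 0.9296 / 7.554×10⁻⁶ = 123100 N.
σ = P/A = 123100/775 = 158.8 MPa.

σ ≈ 159 MPa (compressive)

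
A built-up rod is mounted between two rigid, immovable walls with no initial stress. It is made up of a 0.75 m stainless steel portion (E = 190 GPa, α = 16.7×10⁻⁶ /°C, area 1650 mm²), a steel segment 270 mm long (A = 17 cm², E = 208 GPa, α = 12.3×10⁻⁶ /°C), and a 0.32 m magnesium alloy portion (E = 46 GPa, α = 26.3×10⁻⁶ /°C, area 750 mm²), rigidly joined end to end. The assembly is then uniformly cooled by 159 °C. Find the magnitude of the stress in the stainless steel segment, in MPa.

If the supports were absent, the total length change would be Σ αᵢΔT Lᵢ = 16.7×10⁻⁶×159×750 + 12.3×10⁻⁶×159×270 + 26.3×10⁻⁶×159×320 = 3.858 mm.
The rigid supports impose zero overall length change; the single axial force P common to all segments must satisfy P Σ Lᵢ/(AᵢEᵢ) = δ_free.
Σ Lᵢ/(AᵢEᵢ) = 750/(1650×190×10³) + 270/(1700×208×10³) + 320/(750×46×10³) = 1.243×10⁻⁵ mm/N.
So P = 3.858 / 1.243×10⁻⁵ = 310.3 kN, tensile.
σ_{stainless steel} = P / A = 310300 / 1650 = 188.1 MPa.

σ ≈ 188 MPa (tensile)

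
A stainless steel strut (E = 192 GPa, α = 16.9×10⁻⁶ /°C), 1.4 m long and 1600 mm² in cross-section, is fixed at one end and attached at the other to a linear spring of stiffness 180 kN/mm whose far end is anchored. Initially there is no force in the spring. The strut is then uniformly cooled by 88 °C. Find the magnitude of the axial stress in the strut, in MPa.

σ ≈ 129 MPa (tensile)

The unrestrained thermal change is αΔT L = 16.9×10⁻⁶ × 88 × 1400 = 2.082 mm.
Let P be the tensile force in the spring. The strut extends elastically by PL/(AE) and the spring stretches by P/k; together these equal δ_free.
P [ L/(AE) + 1/k ] = δ_free → P [ 1400/(1600×192×10³) + 1/(180×10³) ] = 2.082.
P = 2.082 / 1.011×10⁻⁵ = 205900 N.
σ = P/A = 205900/1600 = 128.7 MPa.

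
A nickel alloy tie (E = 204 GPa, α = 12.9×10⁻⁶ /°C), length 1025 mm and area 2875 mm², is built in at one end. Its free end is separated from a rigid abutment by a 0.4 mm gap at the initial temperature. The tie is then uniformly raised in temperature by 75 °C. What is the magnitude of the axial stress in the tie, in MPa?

Unrestrained expansion: δ_free = αΔT L = 12.9×10⁻⁶ × 75 × 1025 = 0.9917 mm.
This exceeds the 0.4 mm gap, so the wall pushes back. The portion of expansion that must be recovered elastically is δ_free − gap = 0.9917 − 0.4 = 0.5917 mm.
So σ = E(δ_free − g)/L = 204×10³ × 0.5917/1025 = 117.8 MPa.

σ ≈ 118 MPa (compressive)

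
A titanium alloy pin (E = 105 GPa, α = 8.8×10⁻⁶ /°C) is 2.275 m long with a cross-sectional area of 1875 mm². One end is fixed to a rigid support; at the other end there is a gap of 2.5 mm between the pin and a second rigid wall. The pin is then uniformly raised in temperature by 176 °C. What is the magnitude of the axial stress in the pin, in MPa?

If the wall were absent the pin would grow by αΔT L = 8.8×10⁻⁶ × 176 × 2275 = 3.524 mm.
The gap closes (δ_free > 2.5 mm) and the wall then resists a further 3.524 − 2.5 = 1.024 mm of expansion.
That suppressed elongation corresponds to σ = E·Δ/L = 105×10³ × 1.024/2275 = 47.24 MPa.

σ ≈ 47.2 MPa (compressive)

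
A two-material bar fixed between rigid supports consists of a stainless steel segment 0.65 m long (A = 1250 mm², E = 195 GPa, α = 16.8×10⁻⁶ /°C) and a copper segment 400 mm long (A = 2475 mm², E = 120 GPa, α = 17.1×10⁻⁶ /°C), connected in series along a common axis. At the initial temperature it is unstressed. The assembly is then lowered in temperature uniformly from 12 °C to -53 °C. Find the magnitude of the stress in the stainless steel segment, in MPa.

σ ≈ 230 MPa (tensile)

If the supports were absent, the total length change would be Σ αᵢΔT Lᵢ = 16.8×10⁻⁶×65×650 + 17.1×10⁻⁶×65×400 = 1.154 mm.
The walls prevent any net length change, so an axial force P (same in every segment) develops. Compatibility: P · Σ Lᵢ/(AᵢEᵢ) = δ_free.
Σ Lᵢ/(AᵢEᵢ) = 650/(1250×195×10³) + 400/(2475×120×10³) = 4.013×10⁻⁶ mm/N.
Hence P = δ_free / Σ(L/AE) = 1.154/4.013×10⁻⁶ = 287.6 kN (tensile).
σ_{stainless steel} = P / A = 287600 / 1250 = 230.1 MPa.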